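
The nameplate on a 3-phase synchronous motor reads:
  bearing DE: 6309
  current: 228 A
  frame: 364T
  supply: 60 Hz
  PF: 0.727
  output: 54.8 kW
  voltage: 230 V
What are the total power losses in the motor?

11200 W

P_in = √3·V·I·cosφ = 1.732×230×228×0.727 = 66031 W
P_out = 54800 W
Losses = P_in − P_out = 66031 − 54800 = 11231 W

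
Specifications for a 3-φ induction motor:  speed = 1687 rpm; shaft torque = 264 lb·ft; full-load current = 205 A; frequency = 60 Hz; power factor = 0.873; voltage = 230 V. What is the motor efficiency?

τ = 264 lb·ft × 1.356 = 358 N·m
ω = 2π × 1687/60 = 176.7 rad/s; P_out = τω = 358 × 176.7 = 63259 W
P_in = √3·V_L·I_L·cosφ = 1.732 × 230 × 205 × 0.873 = 71292 W
η = P_out / P_in = 63259 / 71292 = 0.887 = 88.7%

88.7 %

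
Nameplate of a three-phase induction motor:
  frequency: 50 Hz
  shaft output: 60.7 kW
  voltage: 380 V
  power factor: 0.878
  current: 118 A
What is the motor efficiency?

89.0 %

P_out = 60.7 kW = 60700 W
P_in = √3·V_L·I_L·cosφ = 1.732 × 380 × 118 × 0.878 = 68188 W
η = P_out / P_in = 60700 / 68188 = 0.890 = 89.0%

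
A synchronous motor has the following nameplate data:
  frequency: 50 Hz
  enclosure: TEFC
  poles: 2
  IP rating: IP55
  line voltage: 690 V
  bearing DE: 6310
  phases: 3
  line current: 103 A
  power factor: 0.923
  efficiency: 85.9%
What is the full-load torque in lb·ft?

P_in = √3·V·I·cosφ = 1.732 × 690 × 103 × 0.923 = 113615 W
P_out = η·P_in = 0.859 × 113615 = 97595 W
n = n_s = 120×50/2 = 3000 rpm (synchronous)
ω = 2π×3000/60 = 314.2 rad/s
τ = P_out/ω = 97595/314.2 = 310.6 N·m
In lb·ft: 310.6/1.356 = 229 lb·ft

229 lb·ft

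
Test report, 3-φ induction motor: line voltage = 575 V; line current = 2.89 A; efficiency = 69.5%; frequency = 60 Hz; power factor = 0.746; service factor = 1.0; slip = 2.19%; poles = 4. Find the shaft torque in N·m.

P_in = √3·V·I·cosφ = 1.732 × 575 × 2.89 × 0.746 = 2147 W
P_out = η·P_in = 0.695 × 2147 = 1492 W
n_s = 120×60/4 = 1800 rpm; n = 1800×(1−0.0219) = 1761 rpm
ω = 2π×1761/60 = 184.4 rad/s
τ = P_out/ω = 1492/184.4 = 8.09 N·m

8.09 N·m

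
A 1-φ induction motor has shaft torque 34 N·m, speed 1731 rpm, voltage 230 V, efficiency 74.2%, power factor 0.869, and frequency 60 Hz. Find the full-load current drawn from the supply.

41.6 A

ω = 2π×1731/60 = 181.3 rad/s; P_out = τω = 34 × 181.3 = 6164 W
P_in = P_out / η = 6164 / 0.742 = 8307 W
I = P_in / (V·cosφ) = 8307 / (230 × 0.869) = 41.6 A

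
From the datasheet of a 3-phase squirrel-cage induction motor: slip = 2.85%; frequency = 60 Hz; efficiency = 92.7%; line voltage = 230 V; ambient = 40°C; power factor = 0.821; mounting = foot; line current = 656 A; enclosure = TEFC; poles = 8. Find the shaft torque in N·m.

P_in = √3·V·I·cosφ = 1.732 × 230 × 656 × 0.821 = 214547 W
P_out = η·P_in = 0.927 × 214547 = 198885 W
n_s = 120×60/8 = 900 rpm; n = 900×(1−0.0285) = 874 rpm
ω = 2π×874/60 = 91.53 rad/s
τ = P_out/ω = 198885/91.53 = 2170 N·m

2170 N·m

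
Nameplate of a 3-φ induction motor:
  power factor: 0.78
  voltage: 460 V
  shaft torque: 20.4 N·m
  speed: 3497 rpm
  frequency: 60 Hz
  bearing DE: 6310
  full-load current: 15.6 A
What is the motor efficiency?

77.1 %

ω = 2π × 3497/60 = 366.2 rad/s; P_out = τω = 20.4 × 366.2 = 7470 W
P_in = √3·V_L·I_L·cosφ = 1.732 × 460 × 15.6 × 0.78 = 9694 W
η = P_out / P_in = 7470 / 9694 = 0.771 = 77.1%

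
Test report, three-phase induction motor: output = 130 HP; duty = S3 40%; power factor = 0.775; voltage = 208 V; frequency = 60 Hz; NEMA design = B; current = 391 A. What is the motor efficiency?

P_out = 130 × 746 = 96980 W
P_in = √3·V_L·I_L·cosφ = 1.732 × 208 × 391 × 0.775 = 109167 W
η = P_out / P_in = 96980 / 109167 = 0.888 = 88.8%

88.8 %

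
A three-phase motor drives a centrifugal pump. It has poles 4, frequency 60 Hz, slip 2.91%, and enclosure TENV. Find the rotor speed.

1748 rpm

n_s = 120f/p = 120×60/4 = 1800 rpm
n = n_s(1 − s) = 1800 × (1 − 0.0291) = 1748 rpm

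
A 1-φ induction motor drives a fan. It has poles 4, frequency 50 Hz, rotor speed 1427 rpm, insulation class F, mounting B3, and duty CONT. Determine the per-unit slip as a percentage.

4.9 %

n_s = 120f/p = 120×50/4 = 1500 rpm
s = (n_s − n)/n_s = (1500 − 1427)/1500 = 0.0487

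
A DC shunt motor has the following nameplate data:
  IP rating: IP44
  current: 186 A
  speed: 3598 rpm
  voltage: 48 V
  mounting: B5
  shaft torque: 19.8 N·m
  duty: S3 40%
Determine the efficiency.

ω = 2π × 3598/60 = 376.8 rad/s; P_out = τω = 19.8 × 376.8 = 7461 W
P_in = V·I = 48 × 186 = 8928 W
η = P_out / P_in = 7461 / 8928 = 0.836 = 83.6%

83.6 %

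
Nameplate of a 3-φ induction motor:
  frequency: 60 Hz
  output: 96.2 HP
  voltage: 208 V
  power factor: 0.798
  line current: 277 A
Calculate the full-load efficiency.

P_out = 96.2 × 746 = 71765 W
P_in = √3·V_L·I_L·cosφ = 1.732 × 208 × 277 × 0.798 = 79633 W
η = P_out / P_in = 71765 / 79633 = 0.901 = 90.1%

90.1 %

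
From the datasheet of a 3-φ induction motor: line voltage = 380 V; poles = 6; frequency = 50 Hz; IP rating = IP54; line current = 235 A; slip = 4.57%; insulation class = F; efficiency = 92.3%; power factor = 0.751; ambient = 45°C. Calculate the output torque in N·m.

1070 N·m

P_in = √3·V·I·cosφ = 1.732 × 380 × 235 × 0.751 = 116155 W
P_out = η·P_in = 0.923 × 116155 = 107211 W
n_s = 120×50/6 = 1000 rpm; n = 1000×(1−0.0457) = 954 rpm
ω = 2π×954/60 = 99.9 rad/s
τ = P_out/ω = 107211/99.9 = 1070 N·m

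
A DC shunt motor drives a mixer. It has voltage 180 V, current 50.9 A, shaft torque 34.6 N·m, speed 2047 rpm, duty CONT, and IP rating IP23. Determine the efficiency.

ω = 2π × 2047/60 = 214.4 rad/s; P_out = τω = 34.6 × 214.4 = 7418 W
P_in = V·I = 180 × 50.9 = 9162 W
η = P_out / P_in = 7418 / 9162 = 0.810 = 81.0%

81.0 %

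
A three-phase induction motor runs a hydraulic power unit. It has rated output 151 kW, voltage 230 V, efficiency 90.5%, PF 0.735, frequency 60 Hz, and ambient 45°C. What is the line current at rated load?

P_out = 151 kW = 151000 W
P_in = P_out / η = 151000 / 0.905 = 166851 W
I_L = P_in / (√3·V_L·cosφ) = 166851 / (1.732 × 230 × 0.735) = 570 A

570 A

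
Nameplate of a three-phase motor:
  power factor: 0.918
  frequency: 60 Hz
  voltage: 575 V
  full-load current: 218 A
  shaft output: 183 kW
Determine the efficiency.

P_out = 183 kW = 183000 W
P_in = √3·V_L·I_L·cosφ = 1.732 × 575 × 218 × 0.918 = 199303 W
η = P_out / P_in = 183000 / 199303 = 0.918 = 91.8%

91.8 %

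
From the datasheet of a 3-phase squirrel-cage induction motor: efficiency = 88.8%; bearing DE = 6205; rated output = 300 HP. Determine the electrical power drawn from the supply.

252 kW

P_out = 300 × 746 = 223800 W
P_in = P_out/η = 223800/0.888 = 252027 W = 252 kW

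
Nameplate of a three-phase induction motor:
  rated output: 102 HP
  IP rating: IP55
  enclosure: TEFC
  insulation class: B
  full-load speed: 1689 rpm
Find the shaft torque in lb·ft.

P_out = 102 × 746 = 76092 W
ω = 2π × 1689/60 = 176.9 rad/s
τ = P_out/ω = 76092/176.9 = 430.1 N·m
In lb·ft: 430.1/1.356 = 317 lb·ft

317 lb·ft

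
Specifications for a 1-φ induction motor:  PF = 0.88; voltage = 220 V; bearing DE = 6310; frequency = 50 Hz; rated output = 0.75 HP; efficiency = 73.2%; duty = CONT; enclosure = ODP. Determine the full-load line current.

P_out = 0.75 × 746 = 560 W
P_in = P_out / η = 560 / 0.732 = 765 W
I = P_in / (V·cosφ) = 765 / (220 × 0.88) = 3.95 A

3.95 A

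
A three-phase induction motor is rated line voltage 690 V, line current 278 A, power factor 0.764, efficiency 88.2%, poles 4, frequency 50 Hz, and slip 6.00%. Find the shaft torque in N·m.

1520 N·m

P_in = √3·V·I·cosφ = 1.732 × 690 × 278 × 0.764 = 253825 W
P_out = η·P_in = 0.882 × 253825 = 223874 W
n_s = 120×50/4 = 1500 rpm; n = 1500×(1−0.06) = 1410 rpm
ω = 2π×1410/60 = 147.7 rad/s
τ = P_out/ω = 223874/147.7 = 1520 N·m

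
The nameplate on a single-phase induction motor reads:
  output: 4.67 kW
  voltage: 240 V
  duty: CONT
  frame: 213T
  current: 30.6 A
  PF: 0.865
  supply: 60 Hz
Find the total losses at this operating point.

P_in = V·I·cosφ = 240×30.6×0.865 = 6353 W
P_out = 4670 W
Losses = P_in − P_out = 6353 − 4670 = 1683 W

1.68 kW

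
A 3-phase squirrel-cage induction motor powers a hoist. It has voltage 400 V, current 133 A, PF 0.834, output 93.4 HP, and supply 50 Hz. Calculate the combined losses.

P_in = √3·V·I·cosφ = 1.732×400×133×0.834 = 76847 W
P_out = 93.4×746 = 69676 W
Losses = P_in − P_out = 76847 − 69676 = 7171 W

7170 W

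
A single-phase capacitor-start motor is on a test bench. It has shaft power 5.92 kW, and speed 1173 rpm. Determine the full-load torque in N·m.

48.2 N·m

ω = 2π × 1173/60 = 122.8 rad/s
τ = P/ω = 5920/122.8 = 48.2 N·m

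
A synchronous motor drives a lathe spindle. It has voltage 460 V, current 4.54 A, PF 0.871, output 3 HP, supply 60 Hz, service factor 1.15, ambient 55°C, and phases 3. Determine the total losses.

P_in = √3·V·I·cosφ = 1.732×460×4.54×0.871 = 3151 W
P_out = 3×746 = 2238 W
Losses = P_in − P_out = 3151 − 2238 = 913 W

913 W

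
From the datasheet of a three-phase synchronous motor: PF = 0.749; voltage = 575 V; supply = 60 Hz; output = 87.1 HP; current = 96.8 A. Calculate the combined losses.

7.23 kW

P_in = √3·V·I·cosφ = 1.732×575×96.8×0.749 = 72206 W
P_out = 87.1×746 = 64977 W
Losses = P_in − P_out = 72206 − 64977 = 7229 W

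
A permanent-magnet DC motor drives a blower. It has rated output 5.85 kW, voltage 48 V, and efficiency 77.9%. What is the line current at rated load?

P_out = 5.85 kW = 5850 W
P_in = P_out / η = 5850 / 0.779 = 7510 W
I = P_in / V = 7510 / 48 = 156 A

156 A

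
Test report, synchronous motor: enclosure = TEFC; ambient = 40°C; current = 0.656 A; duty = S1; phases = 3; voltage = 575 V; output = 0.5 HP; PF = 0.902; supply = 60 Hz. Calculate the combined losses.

P_in = √3·V·I·cosφ = 1.732×575×0.656×0.902 = 589 W
P_out = 0.5×746 = 373 W
Losses = P_in − P_out = 589 − 373 = 216 W

216 W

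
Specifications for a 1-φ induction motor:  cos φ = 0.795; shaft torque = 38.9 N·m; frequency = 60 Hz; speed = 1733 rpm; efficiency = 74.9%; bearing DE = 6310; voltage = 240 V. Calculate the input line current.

ω = 2π×1733/60 = 181.5 rad/s; P_out = τω = 38.9 × 181.5 = 7060 W
P_in = P_out / η = 7060 / 0.749 = 9426 W
I = P_in / (V·cosφ) = 9426 / (240 × 0.795) = 49.4 A

49.4 A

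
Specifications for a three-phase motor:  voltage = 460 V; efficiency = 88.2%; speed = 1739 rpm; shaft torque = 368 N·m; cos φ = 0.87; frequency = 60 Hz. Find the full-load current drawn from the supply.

110 A

ω = 2π×1739/60 = 182.1 rad/s; P_out = τω = 368 × 182.1 = 67013 W
P_in = P_out / η = 67013 / 0.882 = 75978 W
I_L = P_in / (√3·V_L·cosφ) = 75978 / (1.732 × 460 × 0.87) = 110 A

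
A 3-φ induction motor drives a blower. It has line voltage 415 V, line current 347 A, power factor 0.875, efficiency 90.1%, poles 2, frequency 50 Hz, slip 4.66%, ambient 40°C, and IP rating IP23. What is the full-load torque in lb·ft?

P_in = √3·V·I·cosφ = 1.732 × 415 × 347 × 0.875 = 218240 W
P_out = η·P_in = 0.901 × 218240 = 196634 W
n_s = 120×50/2 = 3000 rpm; n = 3000×(1−0.0466) = 2860 rpm
ω = 2π×2860/60 = 299.5 rad/s
τ = P_out/ω = 196634/299.5 = 656.5 N·m
In lb·ft: 656.5/1.356 = 484 lb·ft

484 lb·ft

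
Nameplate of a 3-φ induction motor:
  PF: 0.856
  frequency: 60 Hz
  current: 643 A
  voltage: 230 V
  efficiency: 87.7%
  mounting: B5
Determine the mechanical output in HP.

P_in = √3·V·I·cosφ = 1.732 × 230 × 643 × 0.856 = 219261 W
P_out = η·P_in = 0.877 × 219261 = 192292 W
= 192292/746 = 258 HP

258 HP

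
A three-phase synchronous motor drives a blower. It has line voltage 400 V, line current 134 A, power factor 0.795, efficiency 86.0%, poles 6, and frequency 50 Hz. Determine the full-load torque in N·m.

P_in = √3·V·I·cosφ = 1.732 × 400 × 134 × 0.795 = 73804 W
P_out = η·P_in = 0.86 × 73804 = 63471 W
n = n_s = 120×50/6 = 1000 rpm (synchronous)
ω = 2π×1000/60 = 104.7 rad/s
τ = P_out/ω = 63471/104.7 = 606 N·m

606 N·m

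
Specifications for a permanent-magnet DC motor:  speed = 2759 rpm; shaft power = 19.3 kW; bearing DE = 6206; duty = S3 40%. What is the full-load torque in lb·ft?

49.3 lb·ft

ω = 2π × 2759/60 = 288.9 rad/s
τ = P/ω = 19300/288.9 = 66.81 N·m
In lb·ft: 66.81/1.356 = 49.3 lb·ft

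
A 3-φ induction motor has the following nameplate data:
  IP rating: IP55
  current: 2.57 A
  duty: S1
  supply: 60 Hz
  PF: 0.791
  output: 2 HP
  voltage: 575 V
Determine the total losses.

533 W

P_in = √3·V·I·cosφ = 1.732×575×2.57×0.791 = 2025 W
P_out = 2×746 = 1492 W
Losses = P_in − P_out = 2025 − 1492 = 533 W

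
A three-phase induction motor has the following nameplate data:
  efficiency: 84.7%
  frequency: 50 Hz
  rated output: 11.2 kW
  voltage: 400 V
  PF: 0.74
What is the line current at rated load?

P_out = 11.2 kW = 11200 W
P_in = P_out / η = 11200 / 0.847 = 13223 W
I_L = P_in / (√3·V_L·cosφ) = 13223 / (1.732 × 400 × 0.74) = 25.8 A

25.8 A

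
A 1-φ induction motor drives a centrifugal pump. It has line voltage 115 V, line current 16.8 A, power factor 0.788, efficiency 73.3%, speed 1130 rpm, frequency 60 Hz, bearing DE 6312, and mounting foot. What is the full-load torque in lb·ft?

6.96 lb·ft

P_in = V·I·cosφ = 115 × 16.8 × 0.788 = 1522 W
P_out = η·P_in = 0.733 × 1522 = 1116 W
n = 1130 rpm
ω = 2π×1130/60 = 118.3 rad/s
τ = P_out/ω = 1116/118.3 = 9.434 N·m
In lb·ft: 9.434/1.356 = 6.96 lb·ft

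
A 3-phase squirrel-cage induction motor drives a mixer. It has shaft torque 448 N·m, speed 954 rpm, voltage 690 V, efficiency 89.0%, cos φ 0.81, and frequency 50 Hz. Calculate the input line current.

ω = 2π×954/60 = 99.9 rad/s; P_out = τω = 448 × 99.9 = 44755 W
P_in = P_out / η = 44755 / 0.890 = 50287 W
I_L = P_in / (√3·V_L·cosφ) = 50287 / (1.732 × 690 × 0.81) = 51.9 A

51.9 A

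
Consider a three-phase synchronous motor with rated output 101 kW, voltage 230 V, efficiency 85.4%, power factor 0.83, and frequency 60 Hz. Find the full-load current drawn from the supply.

P_out = 101 kW = 101000 W
P_in = P_out / η = 101000 / 0.854 = 118267 W
I_L = P_in / (√3·V_L·cosφ) = 118267 / (1.732 × 230 × 0.83) = 358 A

358 A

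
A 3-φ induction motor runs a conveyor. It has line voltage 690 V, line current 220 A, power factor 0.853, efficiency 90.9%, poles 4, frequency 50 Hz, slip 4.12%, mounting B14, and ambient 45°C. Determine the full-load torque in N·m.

1350 N·m

P_in = √3·V·I·cosφ = 1.732 × 690 × 220 × 0.853 = 224269 W
P_out = η·P_in = 0.909 × 224269 = 203861 W
n_s = 120×50/4 = 1500 rpm; n = 1500×(1−0.0412) = 1438 rpm
ω = 2π×1438/60 = 150.6 rad/s
τ = P_out/ω = 203861/150.6 = 1350 N·m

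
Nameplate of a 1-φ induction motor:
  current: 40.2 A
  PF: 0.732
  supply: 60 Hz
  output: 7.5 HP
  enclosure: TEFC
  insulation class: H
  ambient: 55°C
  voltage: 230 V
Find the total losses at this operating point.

1170 W

P_in = V·I·cosφ = 230×40.2×0.732 = 6768 W
P_out = 7.5×746 = 5595 W
Losses = P_in − P_out = 6768 − 5595 = 1173 W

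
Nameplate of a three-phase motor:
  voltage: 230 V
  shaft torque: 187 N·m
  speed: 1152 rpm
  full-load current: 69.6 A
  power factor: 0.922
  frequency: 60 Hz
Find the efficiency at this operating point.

88.2 %

ω = 2π × 1152/60 = 120.6 rad/s; P_out = τω = 187 × 120.6 = 22552 W
P_in = √3·V_L·I_L·cosφ = 1.732 × 230 × 69.6 × 0.922 = 25563 W
η = P_out / P_in = 22552 / 25563 = 0.882 = 88.2%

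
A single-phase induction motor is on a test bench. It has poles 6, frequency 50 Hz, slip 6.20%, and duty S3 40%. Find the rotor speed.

n_s = 120f/p = 120×50/6 = 1000 rpm
n = n_s(1 − s) = 1000 × (1 − 0.062) = 938 rpm

938 rpm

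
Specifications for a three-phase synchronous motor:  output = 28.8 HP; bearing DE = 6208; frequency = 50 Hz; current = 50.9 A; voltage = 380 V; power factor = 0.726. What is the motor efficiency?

P_out = 28.8 × 746 = 21485 W
P_in = √3·V_L·I_L·cosφ = 1.732 × 380 × 50.9 × 0.726 = 24321 W
η = P_out / P_in = 21485 / 24321 = 0.883 = 88.3%

88.3 %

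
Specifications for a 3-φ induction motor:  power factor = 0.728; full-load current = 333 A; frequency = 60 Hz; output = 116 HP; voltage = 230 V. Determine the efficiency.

P_out = 116 × 746 = 86536 W
P_in = √3·V_L·I_L·cosφ = 1.732 × 230 × 333 × 0.728 = 96572 W
η = P_out / P_in = 86536 / 96572 = 0.896 = 89.6%

89.6 %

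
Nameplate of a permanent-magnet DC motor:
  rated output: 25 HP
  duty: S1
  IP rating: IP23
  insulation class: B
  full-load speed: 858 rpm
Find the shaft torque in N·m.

P_out = 25 × 746 = 18650 W
ω = 2π × 858/60 = 89.85 rad/s
τ = P_out/ω = 18650/89.85 = 208 N·m

208 N·m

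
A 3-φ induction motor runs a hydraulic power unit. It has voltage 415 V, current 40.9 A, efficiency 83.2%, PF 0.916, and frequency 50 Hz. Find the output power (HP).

30 HP

P_in = √3·V·I·cosφ = 1.732 × 415 × 40.9 × 0.916 = 26929 W
P_out = η·P_in = 0.832 × 26929 = 22405 W
= 22405/746 = 30 HP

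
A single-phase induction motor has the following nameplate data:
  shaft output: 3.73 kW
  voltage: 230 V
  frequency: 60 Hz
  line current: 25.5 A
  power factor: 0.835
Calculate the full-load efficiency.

76.2 %

P_out = 3.73 kW = 3730 W
P_in = V·I·cosφ = 230 × 25.5 × 0.835 = 4897 W
η = P_out / P_in = 3730 / 4897 = 0.762 = 76.2%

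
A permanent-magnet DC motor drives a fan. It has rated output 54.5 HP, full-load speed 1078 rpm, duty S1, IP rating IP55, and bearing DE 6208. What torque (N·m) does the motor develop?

P_out = 54.5 × 746 = 40657 W
ω = 2π × 1078/60 = 112.9 rad/s
τ = P_out/ω = 40657/112.9 = 360 N·m

360 N·m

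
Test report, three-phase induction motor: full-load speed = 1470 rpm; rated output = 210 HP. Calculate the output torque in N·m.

P_out = 210 × 746 = 156660 W
ω = 2π × 1470/60 = 153.9 rad/s
τ = P_out/ω = 156660/153.9 = 1020 N·m

1020 N·m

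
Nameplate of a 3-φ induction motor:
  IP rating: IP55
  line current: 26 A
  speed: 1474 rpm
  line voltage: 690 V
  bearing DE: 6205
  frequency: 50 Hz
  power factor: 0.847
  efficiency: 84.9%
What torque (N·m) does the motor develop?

P_in = √3·V·I·cosφ = 1.732 × 690 × 26 × 0.847 = 26318 W
P_out = η·P_in = 0.849 × 26318 = 22344 W
n = 1474 rpm
ω = 2π×1474/60 = 154.4 rad/s
τ = P_out/ω = 22344/154.4 = 145 N·m

145 N·m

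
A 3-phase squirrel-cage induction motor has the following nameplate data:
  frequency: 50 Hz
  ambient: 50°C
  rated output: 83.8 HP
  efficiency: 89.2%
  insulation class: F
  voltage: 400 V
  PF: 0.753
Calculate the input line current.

P_out = 83.8 × 746 = 62515 W
P_in = P_out / η = 62515 / 0.892 = 70084 W
I_L = P_in / (√3·V_L·cosφ) = 70084 / (1.732 × 400 × 0.753) = 134 A

134 A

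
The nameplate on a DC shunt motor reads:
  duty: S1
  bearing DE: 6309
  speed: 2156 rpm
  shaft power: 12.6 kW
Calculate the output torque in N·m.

55.8 N·m

ω = 2π × 2156/60 = 225.8 rad/s
τ = P/ω = 12600/225.8 = 55.8 N·m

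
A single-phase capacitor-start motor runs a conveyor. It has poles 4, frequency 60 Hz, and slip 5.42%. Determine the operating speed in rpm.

n_s = 120f/p = 120×60/4 = 1800 rpm
n = n_s(1 − s) = 1800 × (1 − 0.0542) = 1702 rpm

1702 rpm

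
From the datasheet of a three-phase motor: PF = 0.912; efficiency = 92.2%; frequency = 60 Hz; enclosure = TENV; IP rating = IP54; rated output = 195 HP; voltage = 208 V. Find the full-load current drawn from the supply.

480 A

P_out = 195 × 746 = 145470 W
P_in = P_out / η = 145470 / 0.922 = 157777 W
I_L = P_in / (√3·V_L·cosφ) = 157777 / (1.732 × 208 × 0.912) = 480 A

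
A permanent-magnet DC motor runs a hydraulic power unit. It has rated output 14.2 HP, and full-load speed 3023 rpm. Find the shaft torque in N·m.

33.5 N·m

P_out = 14.2 × 746 = 10593 W
ω = 2π × 3023/60 = 316.6 rad/s
τ = P_out/ω = 10593/316.6 = 33.5 N·m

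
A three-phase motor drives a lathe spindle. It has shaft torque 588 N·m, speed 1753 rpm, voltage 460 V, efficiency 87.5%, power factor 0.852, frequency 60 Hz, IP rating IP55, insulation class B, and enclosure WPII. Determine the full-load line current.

ω = 2π×1753/60 = 183.6 rad/s; P_out = τω = 588 × 183.6 = 107957 W
P_in = P_out / η = 107957 / 0.875 = 123379 W
I_L = P_in / (√3·V_L·cosφ) = 123379 / (1.732 × 460 × 0.852) = 182 A

182 A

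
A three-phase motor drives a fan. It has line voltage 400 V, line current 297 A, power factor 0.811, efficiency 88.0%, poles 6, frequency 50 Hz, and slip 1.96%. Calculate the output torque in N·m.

P_in = √3·V·I·cosφ = 1.732 × 400 × 297 × 0.811 = 166873 W
P_out = η·P_in = 0.88 × 166873 = 146848 W
n_s = 120×50/6 = 1000 rpm; n = 1000×(1−0.0196) = 980 rpm
ω = 2π×980/60 = 102.6 rad/s
τ = P_out/ω = 146848/102.6 = 1430 N·m

1430 N·m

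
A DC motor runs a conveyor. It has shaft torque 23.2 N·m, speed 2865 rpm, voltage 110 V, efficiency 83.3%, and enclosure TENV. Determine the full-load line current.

ω = 2π×2865/60 = 300 rad/s; P_out = τω = 23.2 × 300 = 6960 W
P_in = P_out / η = 6960 / 0.833 = 8355 W
I = P_in / V = 8355 / 110 = 76 A

76 A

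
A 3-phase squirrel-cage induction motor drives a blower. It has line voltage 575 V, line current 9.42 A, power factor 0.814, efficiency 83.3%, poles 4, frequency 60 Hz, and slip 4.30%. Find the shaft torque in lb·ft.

26 lb·ft

P_in = √3·V·I·cosφ = 1.732 × 575 × 9.42 × 0.814 = 7636 W
P_out = η·P_in = 0.833 × 7636 = 6361 W
n_s = 120×60/4 = 1800 rpm; n = 1800×(1−0.043) = 1723 rpm
ω = 2π×1723/60 = 180.4 rad/s
τ = P_out/ω = 6361/180.4 = 35.26 N·m
In lb·ft: 35.26/1.356 = 26 lb·ft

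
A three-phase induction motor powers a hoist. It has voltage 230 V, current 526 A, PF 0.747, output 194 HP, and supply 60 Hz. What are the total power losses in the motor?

11.8 kW

P_in = √3·V·I·cosφ = 1.732×230×526×0.747 = 156524 W
P_out = 194×746 = 144724 W
Losses = P_in − P_out = 156524 − 144724 = 11800 W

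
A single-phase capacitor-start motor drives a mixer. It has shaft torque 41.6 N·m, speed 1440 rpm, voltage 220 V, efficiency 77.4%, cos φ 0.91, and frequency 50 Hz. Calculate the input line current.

40.5 A

ω = 2π×1440/60 = 150.8 rad/s; P_out = τω = 41.6 × 150.8 = 6273 W
P_in = P_out / η = 6273 / 0.774 = 8105 W
I = P_in / (V·cosφ) = 8105 / (220 × 0.91) = 40.5 A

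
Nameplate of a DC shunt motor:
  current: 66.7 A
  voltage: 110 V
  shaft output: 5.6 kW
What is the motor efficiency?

76.3 %

P_out = 5.6 kW = 5600 W
P_in = V·I = 110 × 66.7 = 7337 W
η = P_out / P_in = 5600 / 7337 = 0.763 = 76.3%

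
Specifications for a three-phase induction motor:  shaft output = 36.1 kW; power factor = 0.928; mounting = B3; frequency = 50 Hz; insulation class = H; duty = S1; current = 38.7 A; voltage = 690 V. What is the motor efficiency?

P_out = 36.1 kW = 36100 W
P_in = √3·V_L·I_L·cosφ = 1.732 × 690 × 38.7 × 0.928 = 42920 W
η = P_out / P_in = 36100 / 42920 = 0.841 = 84.1%

84.1 %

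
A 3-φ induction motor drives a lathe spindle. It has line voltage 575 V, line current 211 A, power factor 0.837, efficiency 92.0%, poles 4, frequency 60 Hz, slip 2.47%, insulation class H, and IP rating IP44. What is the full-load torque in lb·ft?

649 lb·ft

P_in = √3·V·I·cosφ = 1.732 × 575 × 211 × 0.837 = 175883 W
P_out = η·P_in = 0.92 × 175883 = 161812 W
n_s = 120×60/4 = 1800 rpm; n = 1800×(1−0.0247) = 1756 rpm
ω = 2π×1756/60 = 183.9 rad/s
τ = P_out/ω = 161812/183.9 = 879.9 N·m
In lb·ft: 879.9/1.356 = 649 lb·ft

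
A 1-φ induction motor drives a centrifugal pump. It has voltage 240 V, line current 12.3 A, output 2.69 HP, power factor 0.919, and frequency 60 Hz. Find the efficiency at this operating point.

P_out = 2.69 × 746 = 2007 W
P_in = V·I·cosφ = 240 × 12.3 × 0.919 = 2713 W
η = P_out / P_in = 2007 / 2713 = 0.740 = 74.0%

74.0 %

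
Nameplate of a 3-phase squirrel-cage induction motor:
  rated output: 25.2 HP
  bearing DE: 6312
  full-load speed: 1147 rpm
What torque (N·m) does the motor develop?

P_out = 25.2 × 746 = 18799 W
ω = 2π × 1147/60 = 120.1 rad/s
τ = P_out/ω = 18799/120.1 = 157 N·m

157 N·m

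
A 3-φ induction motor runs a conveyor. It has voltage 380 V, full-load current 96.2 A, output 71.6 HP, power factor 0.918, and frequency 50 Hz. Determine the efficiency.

P_out = 71.6 × 746 = 53414 W
P_in = √3·V_L·I_L·cosφ = 1.732 × 380 × 96.2 × 0.918 = 58123 W
η = P_out / P_in = 53414 / 58123 = 0.919 = 91.9%

91.9 %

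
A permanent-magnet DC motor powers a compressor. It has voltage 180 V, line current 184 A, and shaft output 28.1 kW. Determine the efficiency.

84.8 %

P_out = 28.1 kW = 28100 W
P_in = V·I = 180 × 184 = 33120 W
η = P_out / P_in = 28100 / 33120 = 0.848 = 84.8%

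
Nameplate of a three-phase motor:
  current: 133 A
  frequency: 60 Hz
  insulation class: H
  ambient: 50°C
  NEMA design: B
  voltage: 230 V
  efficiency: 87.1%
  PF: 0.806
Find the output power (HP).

49.9 HP

P_in = √3·V·I·cosφ = 1.732 × 230 × 133 × 0.806 = 42703 W
P_out = η·P_in = 0.871 × 42703 = 37194 W
= 37194/746 = 49.9 HP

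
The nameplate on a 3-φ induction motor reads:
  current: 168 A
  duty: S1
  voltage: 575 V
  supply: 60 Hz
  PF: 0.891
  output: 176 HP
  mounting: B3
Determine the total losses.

17800 W

P_in = √3·V·I·cosφ = 1.732×575×168×0.891 = 149074 W
P_out = 176×746 = 131296 W
Losses = P_in − P_out = 149074 − 131296 = 17778 W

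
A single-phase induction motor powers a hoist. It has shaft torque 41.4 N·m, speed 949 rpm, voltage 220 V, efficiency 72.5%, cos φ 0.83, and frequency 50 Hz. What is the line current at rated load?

31.1 A

ω = 2π×949/60 = 99.38 rad/s; P_out = τω = 41.4 × 99.38 = 4114 W
P_in = P_out / η = 4114 / 0.725 = 5674 W
I = P_in / (V·cosφ) = 5674 / (220 × 0.83) = 31.1 A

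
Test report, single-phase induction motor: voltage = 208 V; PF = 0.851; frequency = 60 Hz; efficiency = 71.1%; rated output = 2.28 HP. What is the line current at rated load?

P_out = 2.28 × 746 = 1701 W
P_in = P_out / η = 1701 / 0.711 = 2392 W
I = P_in / (V·cosφ) = 2392 / (208 × 0.851) = 13.5 A

13.5 A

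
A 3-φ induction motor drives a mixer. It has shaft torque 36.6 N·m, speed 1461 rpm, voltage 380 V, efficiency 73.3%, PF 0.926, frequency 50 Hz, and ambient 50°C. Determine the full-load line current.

12.5 A

ω = 2π×1461/60 = 153 rad/s; P_out = τω = 36.6 × 153 = 5600 W
P_in = P_out / η = 5600 / 0.733 = 7640 W
I_L = P_in / (√3·V_L·cosφ) = 7640 / (1.732 × 380 × 0.926) = 12.5 A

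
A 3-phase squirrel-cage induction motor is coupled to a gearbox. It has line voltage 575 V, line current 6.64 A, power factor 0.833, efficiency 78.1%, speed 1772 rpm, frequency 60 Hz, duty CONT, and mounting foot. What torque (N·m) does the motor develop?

23.2 N·m

P_in = √3·V·I·cosφ = 1.732 × 575 × 6.64 × 0.833 = 5508 W
P_out = η·P_in = 0.781 × 5508 = 4302 W
n = 1772 rpm
ω = 2π×1772/60 = 185.6 rad/s
τ = P_out/ω = 4302/185.6 = 23.2 N·m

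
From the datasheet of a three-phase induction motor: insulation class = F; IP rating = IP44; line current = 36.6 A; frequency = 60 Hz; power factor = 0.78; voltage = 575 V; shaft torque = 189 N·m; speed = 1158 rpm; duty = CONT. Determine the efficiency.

ω = 2π × 1158/60 = 121.3 rad/s; P_out = τω = 189 × 121.3 = 22926 W
P_in = √3·V_L·I_L·cosφ = 1.732 × 575 × 36.6 × 0.78 = 28431 W
η = P_out / P_in = 22926 / 28431 = 0.806 = 80.6%

80.6 %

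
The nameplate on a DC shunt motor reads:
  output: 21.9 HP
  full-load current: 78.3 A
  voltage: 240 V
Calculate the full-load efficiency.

86.9 %

P_out = 21.9 × 746 = 16337 W
P_in = V·I = 240 × 78.3 = 18792 W
η = P_out / P_in = 16337 / 18792 = 0.869 = 86.9%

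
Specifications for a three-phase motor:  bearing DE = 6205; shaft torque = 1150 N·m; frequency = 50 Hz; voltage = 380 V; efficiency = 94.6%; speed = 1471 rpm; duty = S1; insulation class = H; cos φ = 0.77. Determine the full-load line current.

369 A

ω = 2π×1471/60 = 154 rad/s; P_out = τω = 1150 × 154 = 177100 W
P_in = P_out / η = 177100 / 0.946 = 187209 W
I_L = P_in / (√3·V_L·cosφ) = 187209 / (1.732 × 380 × 0.77) = 369 A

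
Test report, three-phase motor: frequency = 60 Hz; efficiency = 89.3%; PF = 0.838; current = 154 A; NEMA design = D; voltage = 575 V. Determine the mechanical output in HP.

154 HP

P_in = √3·V·I·cosφ = 1.732 × 575 × 154 × 0.838 = 128523 W
P_out = η·P_in = 0.893 × 128523 = 114771 W
= 114771/746 = 154 HP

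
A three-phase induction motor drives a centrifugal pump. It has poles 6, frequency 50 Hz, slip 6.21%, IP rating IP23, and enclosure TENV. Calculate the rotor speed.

938 rpm

n_s = 120f/p = 120×50/6 = 1000 rpm
n = n_s(1 − s) = 1000 × (1 − 0.0621) = 938 rpm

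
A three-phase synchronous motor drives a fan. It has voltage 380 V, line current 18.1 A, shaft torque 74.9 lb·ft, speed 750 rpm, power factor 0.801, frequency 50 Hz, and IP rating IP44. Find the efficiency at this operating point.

τ = 74.9 lb·ft × 1.356 = 101.6 N·m
ω = 2π × 750/60 = 78.54 rad/s; P_out = τω = 101.6 × 78.54 = 7980 W
P_in = √3·V_L·I_L·cosφ = 1.732 × 380 × 18.1 × 0.801 = 9542 W
η = P_out / P_in = 7980 / 9542 = 0.836 = 83.6%

83.6 %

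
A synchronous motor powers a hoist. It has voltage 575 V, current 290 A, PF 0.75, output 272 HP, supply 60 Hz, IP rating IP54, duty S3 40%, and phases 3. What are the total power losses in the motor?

13700 W

P_in = √3·V·I·cosφ = 1.732×575×290×0.75 = 216608 W
P_out = 272×746 = 202912 W
Losses = P_in − P_out = 216608 − 202912 = 13696 W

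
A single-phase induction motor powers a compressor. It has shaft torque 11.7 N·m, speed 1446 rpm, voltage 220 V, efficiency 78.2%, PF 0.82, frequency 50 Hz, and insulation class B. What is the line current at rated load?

ω = 2π×1446/60 = 151.4 rad/s; P_out = τω = 11.7 × 151.4 = 1771 W
P_in = P_out / η = 1771 / 0.782 = 2265 W
I = P_in / (V·cosφ) = 2265 / (220 × 0.82) = 12.6 A

12.6 A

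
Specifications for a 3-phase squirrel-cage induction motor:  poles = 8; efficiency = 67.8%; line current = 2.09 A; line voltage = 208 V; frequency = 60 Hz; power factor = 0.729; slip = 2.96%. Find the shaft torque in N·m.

4.07 N·m

P_in = √3·V·I·cosφ = 1.732 × 208 × 2.09 × 0.729 = 549 W
P_out = η·P_in = 0.678 × 549 = 372 W
n_s = 120×60/8 = 900 rpm; n = 900×(1−0.0296) = 873 rpm
ω = 2π×873/60 = 91.42 rad/s
τ = P_out/ω = 372/91.42 = 4.07 N·m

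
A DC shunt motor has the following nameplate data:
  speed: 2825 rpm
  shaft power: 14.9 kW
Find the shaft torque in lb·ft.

37.1 lb·ft

ω = 2π × 2825/60 = 295.8 rad/s
τ = P/ω = 14900/295.8 = 50.37 N·m
In lb·ft: 50.37/1.356 = 37.1 lb·ft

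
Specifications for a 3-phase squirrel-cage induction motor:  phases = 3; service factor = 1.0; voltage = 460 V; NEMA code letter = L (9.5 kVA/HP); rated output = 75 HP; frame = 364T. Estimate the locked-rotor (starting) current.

S_LR = 9.5 × 75 = 712.5 kVA
I_LR = S_LR/(√3·V_L) = 712500/(1.732×460) = 894 A

894 A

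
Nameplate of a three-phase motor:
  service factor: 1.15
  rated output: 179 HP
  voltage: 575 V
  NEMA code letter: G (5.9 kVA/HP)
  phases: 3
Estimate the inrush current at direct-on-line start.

S_LR = 5.9 × 179 = 1056.1 kVA
I_LR = S_LR/(√3·V_L) = 1056100/(1.732×575) = 1060 A

1060 A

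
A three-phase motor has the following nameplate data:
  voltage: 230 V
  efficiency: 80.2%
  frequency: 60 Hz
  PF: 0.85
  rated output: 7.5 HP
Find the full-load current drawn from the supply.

20.6 A

P_out = 7.5 × 746 = 5595 W
P_in = P_out / η = 5595 / 0.802 = 6976 W
I_L = P_in / (√3·V_L·cosφ) = 6976 / (1.732 × 230 × 0.85) = 20.6 A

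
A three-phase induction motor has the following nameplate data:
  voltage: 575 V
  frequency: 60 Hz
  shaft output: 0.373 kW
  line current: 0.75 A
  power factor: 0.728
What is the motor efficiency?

P_out = 0.373 kW = 373 W
P_in = √3·V_L·I_L·cosφ = 1.732 × 575 × 0.75 × 0.728 = 544 W
η = P_out / P_in = 373 / 544 = 0.686 = 68.6%

68.6 %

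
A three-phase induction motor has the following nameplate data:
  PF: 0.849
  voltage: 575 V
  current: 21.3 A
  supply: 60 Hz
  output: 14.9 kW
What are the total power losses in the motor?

3.11 kW

P_in = √3·V·I·cosφ = 1.732×575×21.3×0.849 = 18010 W
P_out = 14900 W
Losses = P_in − P_out = 18010 − 14900 = 3110 W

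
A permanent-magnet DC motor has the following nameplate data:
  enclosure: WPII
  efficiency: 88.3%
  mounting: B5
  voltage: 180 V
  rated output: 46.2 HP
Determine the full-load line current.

217 A

P_out = 46.2 × 746 = 34465 W
P_in = P_out / η = 34465 / 0.883 = 39032 W
I = P_in / V = 39032 / 180 = 217 A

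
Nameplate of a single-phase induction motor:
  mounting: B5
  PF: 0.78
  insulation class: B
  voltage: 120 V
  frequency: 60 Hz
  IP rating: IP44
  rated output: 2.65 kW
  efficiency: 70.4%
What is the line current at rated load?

P_out = 2.65 kW = 2650 W
P_in = P_out / η = 2650 / 0.704 = 3764 W
I = P_in / (V·cosφ) = 3764 / (120 × 0.78) = 40.2 A

40.2 A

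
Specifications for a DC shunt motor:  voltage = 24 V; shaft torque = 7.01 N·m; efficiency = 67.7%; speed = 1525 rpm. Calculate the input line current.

ω = 2π×1525/60 = 159.7 rad/s; P_out = τω = 7.01 × 159.7 = 1119 W
P_in = P_out / η = 1119 / 0.677 = 1653 W
I = P_in / V = 1653 / 24 = 68.9 A

68.9 A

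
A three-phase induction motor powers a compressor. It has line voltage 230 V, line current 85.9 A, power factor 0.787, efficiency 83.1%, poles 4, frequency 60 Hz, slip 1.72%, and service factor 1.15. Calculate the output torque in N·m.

121 N·m

P_in = √3·V·I·cosφ = 1.732 × 230 × 85.9 × 0.787 = 26930 W
P_out = η·P_in = 0.831 × 26930 = 22379 W
n_s = 120×60/4 = 1800 rpm; n = 1800×(1−0.0172) = 1769 rpm
ω = 2π×1769/60 = 185.2 rad/s
τ = P_out/ω = 22379/185.2 = 121 N·m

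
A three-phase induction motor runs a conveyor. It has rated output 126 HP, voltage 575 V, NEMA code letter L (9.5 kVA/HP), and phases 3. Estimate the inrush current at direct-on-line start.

1200 A

S_LR = 9.5 × 126 = 1197 kVA
I_LR = S_LR/(√3·V_L) = 1197000/(1.732×575) = 1200 A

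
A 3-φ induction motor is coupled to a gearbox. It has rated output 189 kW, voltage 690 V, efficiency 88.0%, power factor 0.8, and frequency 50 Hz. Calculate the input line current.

225 A

P_out = 189 kW = 189000 W
P_in = P_out / η = 189000 / 0.880 = 214773 W
I_L = P_in / (√3·V_L·cosφ) = 214773 / (1.732 × 690 × 0.8) = 225 A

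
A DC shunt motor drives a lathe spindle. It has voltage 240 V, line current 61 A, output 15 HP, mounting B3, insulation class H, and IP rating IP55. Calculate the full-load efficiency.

76.4 %

P_out = 15 × 746 = 11190 W
P_in = V·I = 240 × 61 = 14640 W
η = P_out / P_in = 11190 / 14640 = 0.764 = 76.4%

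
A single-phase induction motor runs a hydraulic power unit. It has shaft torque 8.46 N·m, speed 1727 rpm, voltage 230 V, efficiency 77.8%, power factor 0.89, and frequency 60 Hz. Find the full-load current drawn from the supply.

ω = 2π×1727/60 = 180.9 rad/s; P_out = τω = 8.46 × 180.9 = 1530 W
P_in = P_out / η = 1530 / 0.778 = 1967 W
I = P_in / (V·cosφ) = 1967 / (230 × 0.89) = 9.61 A

9.61 A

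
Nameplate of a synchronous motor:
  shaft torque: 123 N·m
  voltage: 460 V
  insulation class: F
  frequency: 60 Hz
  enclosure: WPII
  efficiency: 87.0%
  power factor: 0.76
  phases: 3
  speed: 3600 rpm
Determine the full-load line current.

88 A

ω = 2π×3600/60 = 377 rad/s; P_out = τω = 123 × 377 = 46371 W
P_in = P_out / η = 46371 / 0.870 = 53300 W
I_L = P_in / (√3·V_L·cosφ) = 53300 / (1.732 × 460 × 0.76) = 88 A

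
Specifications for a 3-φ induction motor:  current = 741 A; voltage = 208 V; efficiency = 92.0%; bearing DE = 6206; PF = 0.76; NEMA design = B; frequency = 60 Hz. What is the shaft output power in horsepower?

250 HP

P_in = √3·V·I·cosφ = 1.732 × 208 × 741 × 0.76 = 202882 W
P_out = η·P_in = 0.92 × 202882 = 186651 W
= 186651/746 = 250 HP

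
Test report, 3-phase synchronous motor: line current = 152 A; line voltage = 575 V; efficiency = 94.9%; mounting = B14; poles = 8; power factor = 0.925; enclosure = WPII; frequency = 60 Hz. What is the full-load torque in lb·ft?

1040 lb·ft

P_in = √3·V·I·cosφ = 1.732 × 575 × 152 × 0.925 = 140024 W
P_out = η·P_in = 0.949 × 140024 = 132883 W
n = n_s = 120×60/8 = 900 rpm (synchronous)
ω = 2π×900/60 = 94.25 rad/s
τ = P_out/ω = 132883/94.25 = 1410 N·m
In lb·ft: 1410/1.356 = 1040 lb·ft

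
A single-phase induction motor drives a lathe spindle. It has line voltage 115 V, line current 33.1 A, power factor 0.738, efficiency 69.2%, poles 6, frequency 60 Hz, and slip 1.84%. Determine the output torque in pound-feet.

P_in = V·I·cosφ = 115 × 33.1 × 0.738 = 2809 W
P_out = η·P_in = 0.692 × 2809 = 1944 W
n_s = 120×60/6 = 1200 rpm; n = 1200×(1−0.0184) = 1178 rpm
ω = 2π×1178/60 = 123.4 rad/s
τ = P_out/ω = 1944/123.4 = 15.75 N·m
In lb·ft: 15.75/1.356 = 11.6 lb·ft

11.6 lb·ft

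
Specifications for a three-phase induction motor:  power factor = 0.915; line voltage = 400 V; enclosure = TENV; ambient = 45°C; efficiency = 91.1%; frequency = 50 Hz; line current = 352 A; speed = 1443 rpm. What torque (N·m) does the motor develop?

1350 N·m

P_in = √3·V·I·cosφ = 1.732 × 400 × 352 × 0.915 = 223137 W
P_out = η·P_in = 0.911 × 223137 = 203278 W
n = 1443 rpm
ω = 2π×1443/60 = 151.1 rad/s
τ = P_out/ω = 203278/151.1 = 1350 N·m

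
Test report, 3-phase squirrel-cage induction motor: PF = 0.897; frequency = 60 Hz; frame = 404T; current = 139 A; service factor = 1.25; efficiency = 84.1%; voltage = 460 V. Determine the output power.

P_in = √3·V·I·cosφ = 1.732 × 460 × 139 × 0.897 = 99337 W
P_out = η·P_in = 0.841 × 99337 = 83542 W

83.5 kW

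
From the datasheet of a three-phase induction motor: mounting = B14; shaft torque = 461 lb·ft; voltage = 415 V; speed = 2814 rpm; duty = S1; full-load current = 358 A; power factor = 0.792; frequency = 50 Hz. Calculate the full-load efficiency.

τ = 461 lb·ft × 1.356 = 625.1 N·m
ω = 2π × 2814/60 = 294.7 rad/s; P_out = τω = 625.1 × 294.7 = 184217 W
P_in = √3·V_L·I_L·cosφ = 1.732 × 415 × 358 × 0.792 = 203800 W
η = P_out / P_in = 184217 / 203800 = 0.904 = 90.4%

90.4 %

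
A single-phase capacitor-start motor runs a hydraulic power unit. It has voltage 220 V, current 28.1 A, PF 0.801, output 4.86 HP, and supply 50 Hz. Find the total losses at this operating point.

P_in = V·I·cosφ = 220×28.1×0.801 = 4952 W
P_out = 4.86×746 = 3626 W
Losses = P_in − P_out = 4952 − 3626 = 1326 W

1.33 kW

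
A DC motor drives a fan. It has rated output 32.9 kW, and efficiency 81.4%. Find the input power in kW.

P_out = 32900 W
P_in = P_out/η = 32900/0.814 = 40418 W = 40.4 kW

40.4 kW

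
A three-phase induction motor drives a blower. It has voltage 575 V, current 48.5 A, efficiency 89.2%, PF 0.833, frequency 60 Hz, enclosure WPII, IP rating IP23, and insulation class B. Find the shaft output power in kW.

35.9 kW

P_in = √3·V·I·cosφ = 1.732 × 575 × 48.5 × 0.833 = 40235 W
P_out = η·P_in = 0.892 × 40235 = 35890 W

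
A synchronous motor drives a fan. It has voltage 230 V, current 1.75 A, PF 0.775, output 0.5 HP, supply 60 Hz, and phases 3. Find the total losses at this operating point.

P_in = √3·V·I·cosφ = 1.732×230×1.75×0.775 = 540 W
P_out = 0.5×746 = 373 W
Losses = P_in − P_out = 540 − 373 = 167 W

167 W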